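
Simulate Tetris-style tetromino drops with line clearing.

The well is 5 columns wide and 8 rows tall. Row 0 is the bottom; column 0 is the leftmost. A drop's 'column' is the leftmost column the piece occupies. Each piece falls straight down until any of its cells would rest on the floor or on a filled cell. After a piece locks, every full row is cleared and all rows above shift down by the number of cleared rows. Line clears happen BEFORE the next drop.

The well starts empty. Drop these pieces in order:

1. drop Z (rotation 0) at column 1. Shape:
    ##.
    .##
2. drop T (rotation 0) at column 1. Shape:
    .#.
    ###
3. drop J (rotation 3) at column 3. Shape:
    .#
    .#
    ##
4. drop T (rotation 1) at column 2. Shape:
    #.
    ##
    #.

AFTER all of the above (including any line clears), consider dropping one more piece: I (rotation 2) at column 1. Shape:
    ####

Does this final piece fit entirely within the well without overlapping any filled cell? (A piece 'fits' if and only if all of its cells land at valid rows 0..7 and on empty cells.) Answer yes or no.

Drop 1: Z rot0 at col 1 lands with bottom-row=0; cleared 0 line(s) (total 0); column heights now [0 2 2 1 0], max=2
Drop 2: T rot0 at col 1 lands with bottom-row=2; cleared 0 line(s) (total 0); column heights now [0 3 4 3 0], max=4
Drop 3: J rot3 at col 3 lands with bottom-row=3; cleared 0 line(s) (total 0); column heights now [0 3 4 4 6], max=6
Drop 4: T rot1 at col 2 lands with bottom-row=4; cleared 0 line(s) (total 0); column heights now [0 3 7 6 6], max=7
Test piece I rot2 at col 1 (width 4): heights before test = [0 3 7 6 6]; fits = True

Answer: yes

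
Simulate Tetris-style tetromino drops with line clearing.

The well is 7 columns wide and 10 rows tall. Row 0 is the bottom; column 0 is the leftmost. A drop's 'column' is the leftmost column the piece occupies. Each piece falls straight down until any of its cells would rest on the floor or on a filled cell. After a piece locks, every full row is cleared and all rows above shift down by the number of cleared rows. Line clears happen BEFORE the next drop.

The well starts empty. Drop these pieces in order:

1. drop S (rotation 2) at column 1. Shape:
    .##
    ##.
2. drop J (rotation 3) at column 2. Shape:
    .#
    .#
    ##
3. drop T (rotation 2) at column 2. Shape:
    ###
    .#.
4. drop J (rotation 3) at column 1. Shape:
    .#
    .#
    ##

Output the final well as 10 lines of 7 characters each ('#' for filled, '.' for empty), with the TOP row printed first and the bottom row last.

Drop 1: S rot2 at col 1 lands with bottom-row=0; cleared 0 line(s) (total 0); column heights now [0 1 2 2 0 0 0], max=2
Drop 2: J rot3 at col 2 lands with bottom-row=2; cleared 0 line(s) (total 0); column heights now [0 1 3 5 0 0 0], max=5
Drop 3: T rot2 at col 2 lands with bottom-row=5; cleared 0 line(s) (total 0); column heights now [0 1 7 7 7 0 0], max=7
Drop 4: J rot3 at col 1 lands with bottom-row=7; cleared 0 line(s) (total 0); column heights now [0 8 10 7 7 0 0], max=10

Answer: ..#....
..#....
.##....
..###..
...#...
...#...
...#...
..##...
..##...
.##....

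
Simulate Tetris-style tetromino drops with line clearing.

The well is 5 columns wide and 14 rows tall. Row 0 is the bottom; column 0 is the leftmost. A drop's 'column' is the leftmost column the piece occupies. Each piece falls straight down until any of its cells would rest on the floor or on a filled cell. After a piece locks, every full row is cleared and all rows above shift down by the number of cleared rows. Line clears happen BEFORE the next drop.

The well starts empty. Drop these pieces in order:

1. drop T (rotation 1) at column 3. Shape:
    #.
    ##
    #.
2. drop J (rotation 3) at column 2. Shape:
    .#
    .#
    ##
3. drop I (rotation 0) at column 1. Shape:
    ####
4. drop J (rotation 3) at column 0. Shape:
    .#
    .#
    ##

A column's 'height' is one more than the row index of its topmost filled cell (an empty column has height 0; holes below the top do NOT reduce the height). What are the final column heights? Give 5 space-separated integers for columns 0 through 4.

Answer: 8 10 7 7 7

Derivation:
Drop 1: T rot1 at col 3 lands with bottom-row=0; cleared 0 line(s) (total 0); column heights now [0 0 0 3 2], max=3
Drop 2: J rot3 at col 2 lands with bottom-row=3; cleared 0 line(s) (total 0); column heights now [0 0 4 6 2], max=6
Drop 3: I rot0 at col 1 lands with bottom-row=6; cleared 0 line(s) (total 0); column heights now [0 7 7 7 7], max=7
Drop 4: J rot3 at col 0 lands with bottom-row=7; cleared 0 line(s) (total 0); column heights now [8 10 7 7 7], max=10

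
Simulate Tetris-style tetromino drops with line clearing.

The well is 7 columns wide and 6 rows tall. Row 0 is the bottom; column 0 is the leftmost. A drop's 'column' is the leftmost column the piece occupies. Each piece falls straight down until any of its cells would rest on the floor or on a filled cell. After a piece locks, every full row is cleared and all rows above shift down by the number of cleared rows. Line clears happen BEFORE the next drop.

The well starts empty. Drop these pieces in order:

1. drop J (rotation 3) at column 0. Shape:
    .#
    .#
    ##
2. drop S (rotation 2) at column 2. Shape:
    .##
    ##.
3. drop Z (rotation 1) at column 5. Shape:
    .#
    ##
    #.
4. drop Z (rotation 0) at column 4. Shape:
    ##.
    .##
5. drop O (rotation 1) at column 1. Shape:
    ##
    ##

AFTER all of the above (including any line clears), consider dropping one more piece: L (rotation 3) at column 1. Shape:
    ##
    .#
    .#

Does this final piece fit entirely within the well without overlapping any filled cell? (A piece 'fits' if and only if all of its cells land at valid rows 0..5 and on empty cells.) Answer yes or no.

Answer: no

Derivation:
Drop 1: J rot3 at col 0 lands with bottom-row=0; cleared 0 line(s) (total 0); column heights now [1 3 0 0 0 0 0], max=3
Drop 2: S rot2 at col 2 lands with bottom-row=0; cleared 0 line(s) (total 0); column heights now [1 3 1 2 2 0 0], max=3
Drop 3: Z rot1 at col 5 lands with bottom-row=0; cleared 0 line(s) (total 0); column heights now [1 3 1 2 2 2 3], max=3
Drop 4: Z rot0 at col 4 lands with bottom-row=3; cleared 0 line(s) (total 0); column heights now [1 3 1 2 5 5 4], max=5
Drop 5: O rot1 at col 1 lands with bottom-row=3; cleared 0 line(s) (total 0); column heights now [1 5 5 2 5 5 4], max=5
Test piece L rot3 at col 1 (width 2): heights before test = [1 5 5 2 5 5 4]; fits = False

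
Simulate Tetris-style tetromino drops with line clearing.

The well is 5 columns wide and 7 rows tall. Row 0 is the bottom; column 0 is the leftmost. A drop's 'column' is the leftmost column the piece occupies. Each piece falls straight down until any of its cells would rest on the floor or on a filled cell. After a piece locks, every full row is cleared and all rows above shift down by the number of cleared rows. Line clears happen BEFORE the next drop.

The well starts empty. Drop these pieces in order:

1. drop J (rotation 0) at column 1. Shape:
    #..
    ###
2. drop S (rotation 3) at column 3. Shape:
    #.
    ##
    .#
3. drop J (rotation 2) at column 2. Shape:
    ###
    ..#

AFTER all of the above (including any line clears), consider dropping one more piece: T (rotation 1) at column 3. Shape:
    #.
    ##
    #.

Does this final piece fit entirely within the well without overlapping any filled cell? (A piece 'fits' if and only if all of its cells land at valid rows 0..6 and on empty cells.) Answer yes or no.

Answer: yes

Derivation:
Drop 1: J rot0 at col 1 lands with bottom-row=0; cleared 0 line(s) (total 0); column heights now [0 2 1 1 0], max=2
Drop 2: S rot3 at col 3 lands with bottom-row=0; cleared 0 line(s) (total 0); column heights now [0 2 1 3 2], max=3
Drop 3: J rot2 at col 2 lands with bottom-row=2; cleared 0 line(s) (total 0); column heights now [0 2 4 4 4], max=4
Test piece T rot1 at col 3 (width 2): heights before test = [0 2 4 4 4]; fits = True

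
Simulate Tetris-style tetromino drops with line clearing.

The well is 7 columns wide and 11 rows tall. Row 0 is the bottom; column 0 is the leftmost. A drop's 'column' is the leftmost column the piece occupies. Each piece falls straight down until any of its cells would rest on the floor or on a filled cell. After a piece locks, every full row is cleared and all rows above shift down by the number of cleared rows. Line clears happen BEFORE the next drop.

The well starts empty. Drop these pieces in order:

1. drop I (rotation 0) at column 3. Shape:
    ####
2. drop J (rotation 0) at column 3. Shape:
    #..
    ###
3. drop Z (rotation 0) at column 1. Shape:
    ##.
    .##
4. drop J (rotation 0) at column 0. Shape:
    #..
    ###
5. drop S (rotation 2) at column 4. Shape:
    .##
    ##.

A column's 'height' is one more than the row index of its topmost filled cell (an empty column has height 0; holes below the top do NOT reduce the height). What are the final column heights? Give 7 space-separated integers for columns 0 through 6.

Drop 1: I rot0 at col 3 lands with bottom-row=0; cleared 0 line(s) (total 0); column heights now [0 0 0 1 1 1 1], max=1
Drop 2: J rot0 at col 3 lands with bottom-row=1; cleared 0 line(s) (total 0); column heights now [0 0 0 3 2 2 1], max=3
Drop 3: Z rot0 at col 1 lands with bottom-row=3; cleared 0 line(s) (total 0); column heights now [0 5 5 4 2 2 1], max=5
Drop 4: J rot0 at col 0 lands with bottom-row=5; cleared 0 line(s) (total 0); column heights now [7 6 6 4 2 2 1], max=7
Drop 5: S rot2 at col 4 lands with bottom-row=2; cleared 0 line(s) (total 0); column heights now [7 6 6 4 3 4 4], max=7

Answer: 7 6 6 4 3 4 4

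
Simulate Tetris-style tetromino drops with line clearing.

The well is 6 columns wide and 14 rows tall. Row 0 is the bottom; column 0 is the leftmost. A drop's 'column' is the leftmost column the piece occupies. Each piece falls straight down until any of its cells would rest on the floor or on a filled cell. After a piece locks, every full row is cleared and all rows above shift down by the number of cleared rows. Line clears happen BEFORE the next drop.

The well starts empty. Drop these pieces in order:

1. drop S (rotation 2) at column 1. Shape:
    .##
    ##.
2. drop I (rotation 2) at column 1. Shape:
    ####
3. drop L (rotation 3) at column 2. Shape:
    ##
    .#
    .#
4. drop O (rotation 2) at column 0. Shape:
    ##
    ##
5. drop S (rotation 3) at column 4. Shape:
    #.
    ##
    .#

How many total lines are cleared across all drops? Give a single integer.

Answer: 0

Derivation:
Drop 1: S rot2 at col 1 lands with bottom-row=0; cleared 0 line(s) (total 0); column heights now [0 1 2 2 0 0], max=2
Drop 2: I rot2 at col 1 lands with bottom-row=2; cleared 0 line(s) (total 0); column heights now [0 3 3 3 3 0], max=3
Drop 3: L rot3 at col 2 lands with bottom-row=3; cleared 0 line(s) (total 0); column heights now [0 3 6 6 3 0], max=6
Drop 4: O rot2 at col 0 lands with bottom-row=3; cleared 0 line(s) (total 0); column heights now [5 5 6 6 3 0], max=6
Drop 5: S rot3 at col 4 lands with bottom-row=2; cleared 0 line(s) (total 0); column heights now [5 5 6 6 5 4], max=6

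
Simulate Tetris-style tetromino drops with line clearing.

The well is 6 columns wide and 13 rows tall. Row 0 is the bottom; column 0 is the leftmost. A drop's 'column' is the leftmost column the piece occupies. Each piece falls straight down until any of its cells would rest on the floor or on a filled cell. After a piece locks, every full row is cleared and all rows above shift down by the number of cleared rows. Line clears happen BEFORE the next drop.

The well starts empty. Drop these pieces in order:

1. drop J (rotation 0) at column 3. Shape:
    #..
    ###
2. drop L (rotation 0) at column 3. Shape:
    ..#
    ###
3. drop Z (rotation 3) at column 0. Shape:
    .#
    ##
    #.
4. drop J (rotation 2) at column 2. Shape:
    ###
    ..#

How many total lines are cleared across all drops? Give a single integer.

Answer: 0

Derivation:
Drop 1: J rot0 at col 3 lands with bottom-row=0; cleared 0 line(s) (total 0); column heights now [0 0 0 2 1 1], max=2
Drop 2: L rot0 at col 3 lands with bottom-row=2; cleared 0 line(s) (total 0); column heights now [0 0 0 3 3 4], max=4
Drop 3: Z rot3 at col 0 lands with bottom-row=0; cleared 0 line(s) (total 0); column heights now [2 3 0 3 3 4], max=4
Drop 4: J rot2 at col 2 lands with bottom-row=3; cleared 0 line(s) (total 0); column heights now [2 3 5 5 5 4], max=5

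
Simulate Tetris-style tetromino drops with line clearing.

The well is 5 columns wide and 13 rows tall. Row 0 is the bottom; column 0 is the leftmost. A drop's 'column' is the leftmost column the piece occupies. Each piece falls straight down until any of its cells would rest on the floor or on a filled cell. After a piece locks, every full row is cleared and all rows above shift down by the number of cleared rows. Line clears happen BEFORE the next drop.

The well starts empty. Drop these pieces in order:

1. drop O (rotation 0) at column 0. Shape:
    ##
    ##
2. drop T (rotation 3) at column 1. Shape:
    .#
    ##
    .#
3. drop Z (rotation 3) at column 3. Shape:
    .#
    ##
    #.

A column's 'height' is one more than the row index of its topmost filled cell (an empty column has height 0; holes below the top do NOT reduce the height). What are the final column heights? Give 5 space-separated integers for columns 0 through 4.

Answer: 1 2 3 1 2

Derivation:
Drop 1: O rot0 at col 0 lands with bottom-row=0; cleared 0 line(s) (total 0); column heights now [2 2 0 0 0], max=2
Drop 2: T rot3 at col 1 lands with bottom-row=1; cleared 0 line(s) (total 0); column heights now [2 3 4 0 0], max=4
Drop 3: Z rot3 at col 3 lands with bottom-row=0; cleared 1 line(s) (total 1); column heights now [1 2 3 1 2], max=3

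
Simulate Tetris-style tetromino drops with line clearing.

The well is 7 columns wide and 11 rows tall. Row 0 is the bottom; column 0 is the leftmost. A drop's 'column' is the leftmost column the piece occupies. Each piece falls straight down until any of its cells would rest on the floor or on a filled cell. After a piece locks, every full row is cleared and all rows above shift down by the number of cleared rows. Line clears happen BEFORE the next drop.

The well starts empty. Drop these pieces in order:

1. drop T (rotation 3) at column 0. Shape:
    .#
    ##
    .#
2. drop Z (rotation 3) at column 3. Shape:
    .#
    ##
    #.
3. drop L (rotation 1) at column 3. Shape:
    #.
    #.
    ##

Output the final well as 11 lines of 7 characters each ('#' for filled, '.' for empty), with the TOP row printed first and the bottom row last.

Answer: .......
.......
.......
.......
.......
...#...
...#...
...##..
.#..#..
##.##..
.#.#...

Derivation:
Drop 1: T rot3 at col 0 lands with bottom-row=0; cleared 0 line(s) (total 0); column heights now [2 3 0 0 0 0 0], max=3
Drop 2: Z rot3 at col 3 lands with bottom-row=0; cleared 0 line(s) (total 0); column heights now [2 3 0 2 3 0 0], max=3
Drop 3: L rot1 at col 3 lands with bottom-row=3; cleared 0 line(s) (total 0); column heights now [2 3 0 6 4 0 0], max=6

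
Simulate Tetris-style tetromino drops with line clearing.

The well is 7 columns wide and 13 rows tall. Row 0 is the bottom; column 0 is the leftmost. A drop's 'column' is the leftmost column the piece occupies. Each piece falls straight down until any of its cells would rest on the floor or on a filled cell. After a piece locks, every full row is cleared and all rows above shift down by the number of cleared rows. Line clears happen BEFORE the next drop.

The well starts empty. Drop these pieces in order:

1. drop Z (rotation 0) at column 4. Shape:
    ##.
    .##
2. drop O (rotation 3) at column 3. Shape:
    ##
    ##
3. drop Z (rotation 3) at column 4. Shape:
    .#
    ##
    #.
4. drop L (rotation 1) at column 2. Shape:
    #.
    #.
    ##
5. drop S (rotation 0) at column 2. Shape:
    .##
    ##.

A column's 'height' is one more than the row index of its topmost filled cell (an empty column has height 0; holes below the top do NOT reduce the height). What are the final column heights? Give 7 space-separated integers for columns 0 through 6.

Drop 1: Z rot0 at col 4 lands with bottom-row=0; cleared 0 line(s) (total 0); column heights now [0 0 0 0 2 2 1], max=2
Drop 2: O rot3 at col 3 lands with bottom-row=2; cleared 0 line(s) (total 0); column heights now [0 0 0 4 4 2 1], max=4
Drop 3: Z rot3 at col 4 lands with bottom-row=4; cleared 0 line(s) (total 0); column heights now [0 0 0 4 6 7 1], max=7
Drop 4: L rot1 at col 2 lands with bottom-row=4; cleared 0 line(s) (total 0); column heights now [0 0 7 5 6 7 1], max=7
Drop 5: S rot0 at col 2 lands with bottom-row=7; cleared 0 line(s) (total 0); column heights now [0 0 8 9 9 7 1], max=9

Answer: 0 0 8 9 9 7 1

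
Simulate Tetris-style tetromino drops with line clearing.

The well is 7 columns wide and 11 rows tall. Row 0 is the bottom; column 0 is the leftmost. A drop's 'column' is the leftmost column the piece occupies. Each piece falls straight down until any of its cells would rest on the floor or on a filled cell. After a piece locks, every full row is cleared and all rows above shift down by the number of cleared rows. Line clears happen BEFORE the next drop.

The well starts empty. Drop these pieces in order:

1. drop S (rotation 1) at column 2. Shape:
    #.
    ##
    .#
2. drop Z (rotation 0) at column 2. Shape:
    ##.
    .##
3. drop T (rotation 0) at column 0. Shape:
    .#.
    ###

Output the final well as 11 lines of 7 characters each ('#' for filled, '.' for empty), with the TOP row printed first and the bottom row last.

Answer: .......
.......
.......
.......
.......
.#.....
###....
..##...
..###..
..##...
...#...

Derivation:
Drop 1: S rot1 at col 2 lands with bottom-row=0; cleared 0 line(s) (total 0); column heights now [0 0 3 2 0 0 0], max=3
Drop 2: Z rot0 at col 2 lands with bottom-row=2; cleared 0 line(s) (total 0); column heights now [0 0 4 4 3 0 0], max=4
Drop 3: T rot0 at col 0 lands with bottom-row=4; cleared 0 line(s) (total 0); column heights now [5 6 5 4 3 0 0], max=6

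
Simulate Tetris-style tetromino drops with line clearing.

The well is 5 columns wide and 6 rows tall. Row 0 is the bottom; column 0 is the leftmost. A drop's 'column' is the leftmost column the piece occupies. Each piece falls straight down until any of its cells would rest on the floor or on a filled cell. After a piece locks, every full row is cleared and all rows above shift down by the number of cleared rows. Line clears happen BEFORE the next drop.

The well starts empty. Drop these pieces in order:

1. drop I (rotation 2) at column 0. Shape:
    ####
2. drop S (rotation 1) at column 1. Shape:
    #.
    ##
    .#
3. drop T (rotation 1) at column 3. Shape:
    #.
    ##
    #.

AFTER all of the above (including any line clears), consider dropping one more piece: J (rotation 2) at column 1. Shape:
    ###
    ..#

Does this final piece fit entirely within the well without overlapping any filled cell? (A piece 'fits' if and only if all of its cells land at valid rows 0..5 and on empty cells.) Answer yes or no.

Drop 1: I rot2 at col 0 lands with bottom-row=0; cleared 0 line(s) (total 0); column heights now [1 1 1 1 0], max=1
Drop 2: S rot1 at col 1 lands with bottom-row=1; cleared 0 line(s) (total 0); column heights now [1 4 3 1 0], max=4
Drop 3: T rot1 at col 3 lands with bottom-row=1; cleared 0 line(s) (total 0); column heights now [1 4 3 4 3], max=4
Test piece J rot2 at col 1 (width 3): heights before test = [1 4 3 4 3]; fits = True

Answer: yes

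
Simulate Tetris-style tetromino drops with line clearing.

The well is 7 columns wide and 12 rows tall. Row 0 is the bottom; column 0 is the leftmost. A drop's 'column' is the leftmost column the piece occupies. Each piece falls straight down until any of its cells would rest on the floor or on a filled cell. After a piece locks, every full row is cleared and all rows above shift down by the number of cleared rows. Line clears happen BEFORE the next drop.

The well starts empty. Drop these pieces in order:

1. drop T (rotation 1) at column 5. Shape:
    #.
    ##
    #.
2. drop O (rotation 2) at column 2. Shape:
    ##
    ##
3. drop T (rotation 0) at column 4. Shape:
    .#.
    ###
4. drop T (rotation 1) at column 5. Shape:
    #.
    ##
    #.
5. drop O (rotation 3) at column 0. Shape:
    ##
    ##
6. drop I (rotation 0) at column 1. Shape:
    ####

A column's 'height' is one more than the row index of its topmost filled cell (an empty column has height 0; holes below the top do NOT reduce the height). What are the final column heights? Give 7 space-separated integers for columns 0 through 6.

Answer: 2 5 5 5 5 8 7

Derivation:
Drop 1: T rot1 at col 5 lands with bottom-row=0; cleared 0 line(s) (total 0); column heights now [0 0 0 0 0 3 2], max=3
Drop 2: O rot2 at col 2 lands with bottom-row=0; cleared 0 line(s) (total 0); column heights now [0 0 2 2 0 3 2], max=3
Drop 3: T rot0 at col 4 lands with bottom-row=3; cleared 0 line(s) (total 0); column heights now [0 0 2 2 4 5 4], max=5
Drop 4: T rot1 at col 5 lands with bottom-row=5; cleared 0 line(s) (total 0); column heights now [0 0 2 2 4 8 7], max=8
Drop 5: O rot3 at col 0 lands with bottom-row=0; cleared 0 line(s) (total 0); column heights now [2 2 2 2 4 8 7], max=8
Drop 6: I rot0 at col 1 lands with bottom-row=4; cleared 0 line(s) (total 0); column heights now [2 5 5 5 5 8 7], max=8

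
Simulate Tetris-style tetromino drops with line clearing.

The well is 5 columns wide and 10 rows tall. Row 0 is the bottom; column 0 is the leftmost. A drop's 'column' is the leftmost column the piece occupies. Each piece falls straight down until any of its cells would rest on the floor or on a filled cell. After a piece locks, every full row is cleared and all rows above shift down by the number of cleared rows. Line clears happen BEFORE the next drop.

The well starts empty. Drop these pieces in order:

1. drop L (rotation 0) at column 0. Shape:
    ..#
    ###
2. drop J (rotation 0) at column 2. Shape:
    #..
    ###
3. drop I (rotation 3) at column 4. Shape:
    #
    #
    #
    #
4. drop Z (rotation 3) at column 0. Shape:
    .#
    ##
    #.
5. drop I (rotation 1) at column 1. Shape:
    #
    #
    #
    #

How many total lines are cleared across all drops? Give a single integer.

Drop 1: L rot0 at col 0 lands with bottom-row=0; cleared 0 line(s) (total 0); column heights now [1 1 2 0 0], max=2
Drop 2: J rot0 at col 2 lands with bottom-row=2; cleared 0 line(s) (total 0); column heights now [1 1 4 3 3], max=4
Drop 3: I rot3 at col 4 lands with bottom-row=3; cleared 0 line(s) (total 0); column heights now [1 1 4 3 7], max=7
Drop 4: Z rot3 at col 0 lands with bottom-row=1; cleared 1 line(s) (total 1); column heights now [2 3 3 0 6], max=6
Drop 5: I rot1 at col 1 lands with bottom-row=3; cleared 0 line(s) (total 1); column heights now [2 7 3 0 6], max=7

Answer: 1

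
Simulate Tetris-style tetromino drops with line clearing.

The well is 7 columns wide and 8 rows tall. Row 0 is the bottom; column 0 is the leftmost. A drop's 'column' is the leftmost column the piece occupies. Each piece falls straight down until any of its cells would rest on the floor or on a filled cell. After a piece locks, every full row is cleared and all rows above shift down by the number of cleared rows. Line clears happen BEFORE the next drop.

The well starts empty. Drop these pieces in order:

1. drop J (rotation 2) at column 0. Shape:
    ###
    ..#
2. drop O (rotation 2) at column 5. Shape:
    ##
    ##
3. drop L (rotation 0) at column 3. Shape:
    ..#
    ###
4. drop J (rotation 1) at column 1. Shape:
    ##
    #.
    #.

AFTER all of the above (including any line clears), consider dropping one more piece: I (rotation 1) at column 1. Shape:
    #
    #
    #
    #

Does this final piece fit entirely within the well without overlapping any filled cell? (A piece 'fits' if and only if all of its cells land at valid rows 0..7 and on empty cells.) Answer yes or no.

Drop 1: J rot2 at col 0 lands with bottom-row=0; cleared 0 line(s) (total 0); column heights now [2 2 2 0 0 0 0], max=2
Drop 2: O rot2 at col 5 lands with bottom-row=0; cleared 0 line(s) (total 0); column heights now [2 2 2 0 0 2 2], max=2
Drop 3: L rot0 at col 3 lands with bottom-row=2; cleared 0 line(s) (total 0); column heights now [2 2 2 3 3 4 2], max=4
Drop 4: J rot1 at col 1 lands with bottom-row=2; cleared 0 line(s) (total 0); column heights now [2 5 5 3 3 4 2], max=5
Test piece I rot1 at col 1 (width 1): heights before test = [2 5 5 3 3 4 2]; fits = False

Answer: no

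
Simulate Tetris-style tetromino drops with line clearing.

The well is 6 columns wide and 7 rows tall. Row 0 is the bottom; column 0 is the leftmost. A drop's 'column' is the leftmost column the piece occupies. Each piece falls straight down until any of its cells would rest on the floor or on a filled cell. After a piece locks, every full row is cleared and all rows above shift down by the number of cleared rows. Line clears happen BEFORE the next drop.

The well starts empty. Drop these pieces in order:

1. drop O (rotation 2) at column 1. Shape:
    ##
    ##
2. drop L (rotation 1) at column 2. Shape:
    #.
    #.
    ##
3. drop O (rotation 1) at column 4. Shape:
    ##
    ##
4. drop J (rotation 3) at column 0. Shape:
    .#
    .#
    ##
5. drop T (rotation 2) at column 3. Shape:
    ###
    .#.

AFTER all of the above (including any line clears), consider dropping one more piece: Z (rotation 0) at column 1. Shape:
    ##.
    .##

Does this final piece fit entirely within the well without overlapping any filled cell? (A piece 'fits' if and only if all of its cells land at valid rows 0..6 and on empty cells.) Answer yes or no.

Answer: yes

Derivation:
Drop 1: O rot2 at col 1 lands with bottom-row=0; cleared 0 line(s) (total 0); column heights now [0 2 2 0 0 0], max=2
Drop 2: L rot1 at col 2 lands with bottom-row=2; cleared 0 line(s) (total 0); column heights now [0 2 5 3 0 0], max=5
Drop 3: O rot1 at col 4 lands with bottom-row=0; cleared 0 line(s) (total 0); column heights now [0 2 5 3 2 2], max=5
Drop 4: J rot3 at col 0 lands with bottom-row=2; cleared 0 line(s) (total 0); column heights now [3 5 5 3 2 2], max=5
Drop 5: T rot2 at col 3 lands with bottom-row=2; cleared 0 line(s) (total 0); column heights now [3 5 5 4 4 4], max=5
Test piece Z rot0 at col 1 (width 3): heights before test = [3 5 5 4 4 4]; fits = True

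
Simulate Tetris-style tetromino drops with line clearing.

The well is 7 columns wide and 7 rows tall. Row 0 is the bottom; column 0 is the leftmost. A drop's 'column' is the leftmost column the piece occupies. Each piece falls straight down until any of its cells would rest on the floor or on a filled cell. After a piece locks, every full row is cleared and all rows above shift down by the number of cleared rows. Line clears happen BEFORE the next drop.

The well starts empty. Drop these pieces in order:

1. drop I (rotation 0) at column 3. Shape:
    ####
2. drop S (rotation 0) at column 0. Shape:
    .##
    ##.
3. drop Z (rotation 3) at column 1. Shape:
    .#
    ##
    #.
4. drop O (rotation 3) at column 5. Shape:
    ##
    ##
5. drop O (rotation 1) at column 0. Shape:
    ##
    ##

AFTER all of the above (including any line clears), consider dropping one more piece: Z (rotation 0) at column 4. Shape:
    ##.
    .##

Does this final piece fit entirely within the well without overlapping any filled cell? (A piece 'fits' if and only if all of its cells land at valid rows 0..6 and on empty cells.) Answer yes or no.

Drop 1: I rot0 at col 3 lands with bottom-row=0; cleared 0 line(s) (total 0); column heights now [0 0 0 1 1 1 1], max=1
Drop 2: S rot0 at col 0 lands with bottom-row=0; cleared 0 line(s) (total 0); column heights now [1 2 2 1 1 1 1], max=2
Drop 3: Z rot3 at col 1 lands with bottom-row=2; cleared 0 line(s) (total 0); column heights now [1 4 5 1 1 1 1], max=5
Drop 4: O rot3 at col 5 lands with bottom-row=1; cleared 0 line(s) (total 0); column heights now [1 4 5 1 1 3 3], max=5
Drop 5: O rot1 at col 0 lands with bottom-row=4; cleared 0 line(s) (total 0); column heights now [6 6 5 1 1 3 3], max=6
Test piece Z rot0 at col 4 (width 3): heights before test = [6 6 5 1 1 3 3]; fits = True

Answer: yes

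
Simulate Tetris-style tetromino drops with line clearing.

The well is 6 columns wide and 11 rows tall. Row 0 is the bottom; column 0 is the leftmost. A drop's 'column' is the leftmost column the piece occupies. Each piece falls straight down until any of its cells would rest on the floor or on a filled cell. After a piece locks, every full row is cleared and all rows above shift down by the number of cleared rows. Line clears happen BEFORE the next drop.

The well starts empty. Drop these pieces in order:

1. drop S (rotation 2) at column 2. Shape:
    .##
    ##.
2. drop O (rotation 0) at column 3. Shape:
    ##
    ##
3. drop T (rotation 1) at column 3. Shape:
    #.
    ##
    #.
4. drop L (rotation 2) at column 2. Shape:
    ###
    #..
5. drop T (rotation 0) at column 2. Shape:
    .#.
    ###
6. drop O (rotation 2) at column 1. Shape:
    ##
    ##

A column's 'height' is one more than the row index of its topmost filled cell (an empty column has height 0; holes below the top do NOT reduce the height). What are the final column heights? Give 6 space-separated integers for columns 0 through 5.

Answer: 0 11 11 10 9 0

Derivation:
Drop 1: S rot2 at col 2 lands with bottom-row=0; cleared 0 line(s) (total 0); column heights now [0 0 1 2 2 0], max=2
Drop 2: O rot0 at col 3 lands with bottom-row=2; cleared 0 line(s) (total 0); column heights now [0 0 1 4 4 0], max=4
Drop 3: T rot1 at col 3 lands with bottom-row=4; cleared 0 line(s) (total 0); column heights now [0 0 1 7 6 0], max=7
Drop 4: L rot2 at col 2 lands with bottom-row=6; cleared 0 line(s) (total 0); column heights now [0 0 8 8 8 0], max=8
Drop 5: T rot0 at col 2 lands with bottom-row=8; cleared 0 line(s) (total 0); column heights now [0 0 9 10 9 0], max=10
Drop 6: O rot2 at col 1 lands with bottom-row=9; cleared 0 line(s) (total 0); column heights now [0 11 11 10 9 0], max=11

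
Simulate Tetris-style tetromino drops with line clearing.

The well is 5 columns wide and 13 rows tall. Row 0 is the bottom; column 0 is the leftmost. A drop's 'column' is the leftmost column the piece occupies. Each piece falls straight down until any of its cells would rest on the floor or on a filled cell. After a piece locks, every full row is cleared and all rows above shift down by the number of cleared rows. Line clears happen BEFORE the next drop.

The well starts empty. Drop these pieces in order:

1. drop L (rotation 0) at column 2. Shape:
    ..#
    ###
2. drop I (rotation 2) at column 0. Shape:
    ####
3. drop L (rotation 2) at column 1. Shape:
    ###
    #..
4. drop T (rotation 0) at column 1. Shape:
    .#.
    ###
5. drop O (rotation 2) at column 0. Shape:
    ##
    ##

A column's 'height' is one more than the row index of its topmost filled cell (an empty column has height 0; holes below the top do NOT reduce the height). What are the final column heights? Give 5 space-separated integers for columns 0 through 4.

Answer: 5 5 4 3 1

Derivation:
Drop 1: L rot0 at col 2 lands with bottom-row=0; cleared 0 line(s) (total 0); column heights now [0 0 1 1 2], max=2
Drop 2: I rot2 at col 0 lands with bottom-row=1; cleared 1 line(s) (total 1); column heights now [0 0 1 1 1], max=1
Drop 3: L rot2 at col 1 lands with bottom-row=0; cleared 0 line(s) (total 1); column heights now [0 2 2 2 1], max=2
Drop 4: T rot0 at col 1 lands with bottom-row=2; cleared 0 line(s) (total 1); column heights now [0 3 4 3 1], max=4
Drop 5: O rot2 at col 0 lands with bottom-row=3; cleared 0 line(s) (total 1); column heights now [5 5 4 3 1], max=5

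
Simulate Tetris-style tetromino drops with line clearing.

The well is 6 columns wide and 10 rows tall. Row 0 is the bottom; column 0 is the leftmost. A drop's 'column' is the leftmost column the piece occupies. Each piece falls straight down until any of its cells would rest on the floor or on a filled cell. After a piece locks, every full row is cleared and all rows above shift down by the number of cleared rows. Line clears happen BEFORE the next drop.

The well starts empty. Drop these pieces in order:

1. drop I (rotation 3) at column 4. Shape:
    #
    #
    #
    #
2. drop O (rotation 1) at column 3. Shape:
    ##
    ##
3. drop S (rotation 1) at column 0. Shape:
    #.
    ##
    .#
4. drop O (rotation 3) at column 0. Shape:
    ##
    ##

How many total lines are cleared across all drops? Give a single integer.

Answer: 0

Derivation:
Drop 1: I rot3 at col 4 lands with bottom-row=0; cleared 0 line(s) (total 0); column heights now [0 0 0 0 4 0], max=4
Drop 2: O rot1 at col 3 lands with bottom-row=4; cleared 0 line(s) (total 0); column heights now [0 0 0 6 6 0], max=6
Drop 3: S rot1 at col 0 lands with bottom-row=0; cleared 0 line(s) (total 0); column heights now [3 2 0 6 6 0], max=6
Drop 4: O rot3 at col 0 lands with bottom-row=3; cleared 0 line(s) (total 0); column heights now [5 5 0 6 6 0], max=6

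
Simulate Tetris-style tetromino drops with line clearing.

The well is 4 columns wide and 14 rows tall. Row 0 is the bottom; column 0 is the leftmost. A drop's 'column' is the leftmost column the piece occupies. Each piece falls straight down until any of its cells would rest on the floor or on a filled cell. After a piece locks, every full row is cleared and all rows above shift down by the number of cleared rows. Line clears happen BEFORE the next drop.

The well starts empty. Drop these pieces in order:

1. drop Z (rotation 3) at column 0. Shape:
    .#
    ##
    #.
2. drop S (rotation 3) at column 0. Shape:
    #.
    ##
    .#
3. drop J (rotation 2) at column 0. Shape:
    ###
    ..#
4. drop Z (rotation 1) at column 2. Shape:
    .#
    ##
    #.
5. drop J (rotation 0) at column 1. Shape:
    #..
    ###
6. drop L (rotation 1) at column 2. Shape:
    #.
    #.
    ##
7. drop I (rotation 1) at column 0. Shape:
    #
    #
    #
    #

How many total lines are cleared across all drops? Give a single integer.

Drop 1: Z rot3 at col 0 lands with bottom-row=0; cleared 0 line(s) (total 0); column heights now [2 3 0 0], max=3
Drop 2: S rot3 at col 0 lands with bottom-row=3; cleared 0 line(s) (total 0); column heights now [6 5 0 0], max=6
Drop 3: J rot2 at col 0 lands with bottom-row=5; cleared 0 line(s) (total 0); column heights now [7 7 7 0], max=7
Drop 4: Z rot1 at col 2 lands with bottom-row=7; cleared 0 line(s) (total 0); column heights now [7 7 9 10], max=10
Drop 5: J rot0 at col 1 lands with bottom-row=10; cleared 0 line(s) (total 0); column heights now [7 12 11 11], max=12
Drop 6: L rot1 at col 2 lands with bottom-row=11; cleared 0 line(s) (total 0); column heights now [7 12 14 12], max=14
Drop 7: I rot1 at col 0 lands with bottom-row=7; cleared 1 line(s) (total 1); column heights now [10 11 13 11], max=13

Answer: 1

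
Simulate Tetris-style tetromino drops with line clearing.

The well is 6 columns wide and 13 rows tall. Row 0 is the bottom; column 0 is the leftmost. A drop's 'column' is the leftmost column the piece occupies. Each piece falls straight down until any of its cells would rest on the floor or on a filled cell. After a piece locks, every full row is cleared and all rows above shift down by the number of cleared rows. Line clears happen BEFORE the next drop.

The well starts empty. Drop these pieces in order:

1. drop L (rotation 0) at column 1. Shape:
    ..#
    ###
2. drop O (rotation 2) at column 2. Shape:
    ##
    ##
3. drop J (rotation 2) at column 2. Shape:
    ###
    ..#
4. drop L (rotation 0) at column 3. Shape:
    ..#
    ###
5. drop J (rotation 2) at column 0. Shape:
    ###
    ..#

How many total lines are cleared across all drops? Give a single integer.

Drop 1: L rot0 at col 1 lands with bottom-row=0; cleared 0 line(s) (total 0); column heights now [0 1 1 2 0 0], max=2
Drop 2: O rot2 at col 2 lands with bottom-row=2; cleared 0 line(s) (total 0); column heights now [0 1 4 4 0 0], max=4
Drop 3: J rot2 at col 2 lands with bottom-row=3; cleared 0 line(s) (total 0); column heights now [0 1 5 5 5 0], max=5
Drop 4: L rot0 at col 3 lands with bottom-row=5; cleared 0 line(s) (total 0); column heights now [0 1 5 6 6 7], max=7
Drop 5: J rot2 at col 0 lands with bottom-row=5; cleared 0 line(s) (total 0); column heights now [7 7 7 6 6 7], max=7

Answer: 0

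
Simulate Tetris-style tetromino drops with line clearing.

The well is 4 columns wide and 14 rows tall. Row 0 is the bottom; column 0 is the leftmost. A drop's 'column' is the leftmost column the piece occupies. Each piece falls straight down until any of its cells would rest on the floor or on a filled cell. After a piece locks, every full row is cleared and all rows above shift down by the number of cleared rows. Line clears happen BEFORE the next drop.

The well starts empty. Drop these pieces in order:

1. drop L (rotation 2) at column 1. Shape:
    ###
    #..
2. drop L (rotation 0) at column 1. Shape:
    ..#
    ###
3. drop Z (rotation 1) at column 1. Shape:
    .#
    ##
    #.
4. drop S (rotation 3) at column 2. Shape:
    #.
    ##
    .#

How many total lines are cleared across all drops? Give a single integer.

Drop 1: L rot2 at col 1 lands with bottom-row=0; cleared 0 line(s) (total 0); column heights now [0 2 2 2], max=2
Drop 2: L rot0 at col 1 lands with bottom-row=2; cleared 0 line(s) (total 0); column heights now [0 3 3 4], max=4
Drop 3: Z rot1 at col 1 lands with bottom-row=3; cleared 0 line(s) (total 0); column heights now [0 5 6 4], max=6
Drop 4: S rot3 at col 2 lands with bottom-row=5; cleared 0 line(s) (total 0); column heights now [0 5 8 7], max=8

Answer: 0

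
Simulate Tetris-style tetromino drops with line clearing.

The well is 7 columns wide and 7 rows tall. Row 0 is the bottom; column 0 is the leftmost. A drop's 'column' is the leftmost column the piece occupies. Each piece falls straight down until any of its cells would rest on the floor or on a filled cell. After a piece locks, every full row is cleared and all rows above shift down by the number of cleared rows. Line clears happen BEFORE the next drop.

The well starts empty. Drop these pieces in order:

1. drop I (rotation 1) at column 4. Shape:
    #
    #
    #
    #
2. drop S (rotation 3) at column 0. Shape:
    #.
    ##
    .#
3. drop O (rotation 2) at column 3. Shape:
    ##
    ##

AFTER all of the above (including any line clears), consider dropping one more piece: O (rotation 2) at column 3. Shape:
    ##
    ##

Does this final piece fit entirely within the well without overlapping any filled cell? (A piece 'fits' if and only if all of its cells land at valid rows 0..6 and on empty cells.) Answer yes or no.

Drop 1: I rot1 at col 4 lands with bottom-row=0; cleared 0 line(s) (total 0); column heights now [0 0 0 0 4 0 0], max=4
Drop 2: S rot3 at col 0 lands with bottom-row=0; cleared 0 line(s) (total 0); column heights now [3 2 0 0 4 0 0], max=4
Drop 3: O rot2 at col 3 lands with bottom-row=4; cleared 0 line(s) (total 0); column heights now [3 2 0 6 6 0 0], max=6
Test piece O rot2 at col 3 (width 2): heights before test = [3 2 0 6 6 0 0]; fits = False

Answer: no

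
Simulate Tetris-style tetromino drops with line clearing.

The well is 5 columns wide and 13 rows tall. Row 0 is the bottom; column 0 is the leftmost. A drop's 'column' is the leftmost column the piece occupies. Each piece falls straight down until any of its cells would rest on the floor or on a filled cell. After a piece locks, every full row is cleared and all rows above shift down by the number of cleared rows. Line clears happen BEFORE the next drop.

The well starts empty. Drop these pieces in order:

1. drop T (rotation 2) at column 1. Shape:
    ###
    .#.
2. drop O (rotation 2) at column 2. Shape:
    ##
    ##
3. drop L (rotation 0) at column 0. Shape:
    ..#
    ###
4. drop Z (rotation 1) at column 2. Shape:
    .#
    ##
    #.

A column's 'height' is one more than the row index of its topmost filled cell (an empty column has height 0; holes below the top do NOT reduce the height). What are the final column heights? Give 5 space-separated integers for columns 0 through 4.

Answer: 5 5 8 9 0

Derivation:
Drop 1: T rot2 at col 1 lands with bottom-row=0; cleared 0 line(s) (total 0); column heights now [0 2 2 2 0], max=2
Drop 2: O rot2 at col 2 lands with bottom-row=2; cleared 0 line(s) (total 0); column heights now [0 2 4 4 0], max=4
Drop 3: L rot0 at col 0 lands with bottom-row=4; cleared 0 line(s) (total 0); column heights now [5 5 6 4 0], max=6
Drop 4: Z rot1 at col 2 lands with bottom-row=6; cleared 0 line(s) (total 0); column heights now [5 5 8 9 0], max=9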